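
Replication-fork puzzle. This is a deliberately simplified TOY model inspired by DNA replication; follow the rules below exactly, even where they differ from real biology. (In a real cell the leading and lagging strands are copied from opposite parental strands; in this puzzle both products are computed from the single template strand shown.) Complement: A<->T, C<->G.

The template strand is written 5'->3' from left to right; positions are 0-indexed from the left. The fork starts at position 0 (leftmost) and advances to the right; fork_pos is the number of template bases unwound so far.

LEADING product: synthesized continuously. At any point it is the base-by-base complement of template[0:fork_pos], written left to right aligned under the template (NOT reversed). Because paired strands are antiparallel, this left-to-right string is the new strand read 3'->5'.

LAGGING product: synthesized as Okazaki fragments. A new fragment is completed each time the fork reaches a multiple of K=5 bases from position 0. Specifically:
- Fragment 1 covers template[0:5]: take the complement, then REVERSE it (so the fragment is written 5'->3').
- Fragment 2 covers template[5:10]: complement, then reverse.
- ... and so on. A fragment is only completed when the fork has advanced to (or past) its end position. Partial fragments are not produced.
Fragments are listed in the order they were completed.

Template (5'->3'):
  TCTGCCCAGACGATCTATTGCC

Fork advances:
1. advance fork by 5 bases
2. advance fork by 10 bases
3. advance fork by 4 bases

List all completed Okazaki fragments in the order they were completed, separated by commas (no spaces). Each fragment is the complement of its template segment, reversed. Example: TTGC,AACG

Step 1: advance 5 -> fork_pos = 0 + 5 = 5. Reached multiple(s) of 5: 5 -> fragment 1 completed (1 total).
Step 2: advance 10 -> fork_pos = 5 + 10 = 15. Reached multiple(s) of 5: 10, 15 -> fragments 2-3 completed (3 total).
Step 3: advance 4 -> fork_pos = 15 + 4 = 19. Next multiple of 5 is 20 (not reached); still 3 fragment(s).
Final fork_pos = 19, so 3 fragment(s) are complete. Build each: template segment -> complement -> reverse.
Fragment 1: template[0:5] = TCTGC -> complement AGACG -> reversed GCAGA
Fragment 2: template[5:10] = CCAGA -> complement GGTCT -> reversed TCTGG
Fragment 3: template[10:15] = CGATC -> complement GCTAG -> reversed GATCG

Answer: GCAGA,TCTGG,GATCG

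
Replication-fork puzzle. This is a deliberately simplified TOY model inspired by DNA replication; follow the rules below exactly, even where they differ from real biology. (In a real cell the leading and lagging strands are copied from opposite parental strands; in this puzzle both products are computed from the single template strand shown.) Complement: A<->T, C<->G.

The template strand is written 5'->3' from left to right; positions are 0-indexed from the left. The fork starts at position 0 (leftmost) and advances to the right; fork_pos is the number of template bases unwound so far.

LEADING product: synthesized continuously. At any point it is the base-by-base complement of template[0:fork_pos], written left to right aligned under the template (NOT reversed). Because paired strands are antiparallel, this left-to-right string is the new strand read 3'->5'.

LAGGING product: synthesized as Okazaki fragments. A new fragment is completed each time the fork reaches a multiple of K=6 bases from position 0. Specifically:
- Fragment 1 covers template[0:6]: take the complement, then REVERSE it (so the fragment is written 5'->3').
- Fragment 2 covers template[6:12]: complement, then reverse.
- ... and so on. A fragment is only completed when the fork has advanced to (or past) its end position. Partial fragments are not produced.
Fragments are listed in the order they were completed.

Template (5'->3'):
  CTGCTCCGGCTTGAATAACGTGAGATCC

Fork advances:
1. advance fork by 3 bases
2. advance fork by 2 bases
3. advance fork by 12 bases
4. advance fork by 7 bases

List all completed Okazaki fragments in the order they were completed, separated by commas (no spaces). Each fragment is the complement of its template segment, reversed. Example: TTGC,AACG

Answer: GAGCAG,AAGCCG,TTATTC,CTCACG

Derivation:
Step 1: advance 3 -> fork_pos = 0 + 3 = 3. Next multiple of 6 is 6 (not reached); still 0 fragment(s).
Step 2: advance 2 -> fork_pos = 3 + 2 = 5. Next multiple of 6 is 6 (not reached); still 0 fragment(s).
Step 3: advance 12 -> fork_pos = 5 + 12 = 17. Reached multiple(s) of 6: 6, 12 -> fragments 1-2 completed (2 total).
Step 4: advance 7 -> fork_pos = 17 + 7 = 24. Reached multiple(s) of 6: 18, 24 -> fragments 3-4 completed (4 total).
Final fork_pos = 24, so 4 fragment(s) are complete. Build each: template segment -> complement -> reverse.
Fragment 1: template[0:6] = CTGCTC -> complement GACGAG -> reversed GAGCAG
Fragment 2: template[6:12] = CGGCTT -> complement GCCGAA -> reversed AAGCCG
Fragment 3: template[12:18] = GAATAA -> complement CTTATT -> reversed TTATTC
Fragment 4: template[18:24] = CGTGAG -> complement GCACTC -> reversed CTCACG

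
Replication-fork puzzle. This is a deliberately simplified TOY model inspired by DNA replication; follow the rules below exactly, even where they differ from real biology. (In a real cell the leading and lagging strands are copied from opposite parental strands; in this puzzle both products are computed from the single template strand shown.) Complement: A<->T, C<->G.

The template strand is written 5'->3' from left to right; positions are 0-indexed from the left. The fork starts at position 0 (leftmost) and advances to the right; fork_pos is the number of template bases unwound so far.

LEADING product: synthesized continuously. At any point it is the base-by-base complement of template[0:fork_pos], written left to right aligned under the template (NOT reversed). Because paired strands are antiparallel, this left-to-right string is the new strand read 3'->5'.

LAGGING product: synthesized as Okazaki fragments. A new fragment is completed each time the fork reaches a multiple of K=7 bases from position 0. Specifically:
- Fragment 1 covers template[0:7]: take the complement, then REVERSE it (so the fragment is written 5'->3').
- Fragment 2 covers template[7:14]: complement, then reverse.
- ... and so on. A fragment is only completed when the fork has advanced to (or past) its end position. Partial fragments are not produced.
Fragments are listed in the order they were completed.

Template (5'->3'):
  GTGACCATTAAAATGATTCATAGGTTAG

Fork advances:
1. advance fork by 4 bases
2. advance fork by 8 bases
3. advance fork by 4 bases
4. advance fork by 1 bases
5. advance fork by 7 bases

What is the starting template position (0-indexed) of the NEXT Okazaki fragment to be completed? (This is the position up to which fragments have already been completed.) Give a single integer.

Step 1: advance 4 -> fork_pos = 0 + 4 = 4. Next multiple of 7 is 7 (not reached); still 0 fragment(s).
Step 2: advance 8 -> fork_pos = 4 + 8 = 12. Reached multiple(s) of 7: 7 -> fragment 1 completed (1 total).
Step 3: advance 4 -> fork_pos = 12 + 4 = 16. Reached multiple(s) of 7: 14 -> fragment 2 completed (2 total).
Step 4: advance 1 -> fork_pos = 16 + 1 = 17. Next multiple of 7 is 21 (not reached); still 2 fragment(s).
Step 5: advance 7 -> fork_pos = 17 + 7 = 24. Reached multiple(s) of 7: 21 -> fragment 3 completed (3 total).
3 fragment(s) completed, covering template[0:21] (3 x 7 = 21). The next fragment, fragment 4, covers template[21:28], so it starts at position 21.

Answer: 21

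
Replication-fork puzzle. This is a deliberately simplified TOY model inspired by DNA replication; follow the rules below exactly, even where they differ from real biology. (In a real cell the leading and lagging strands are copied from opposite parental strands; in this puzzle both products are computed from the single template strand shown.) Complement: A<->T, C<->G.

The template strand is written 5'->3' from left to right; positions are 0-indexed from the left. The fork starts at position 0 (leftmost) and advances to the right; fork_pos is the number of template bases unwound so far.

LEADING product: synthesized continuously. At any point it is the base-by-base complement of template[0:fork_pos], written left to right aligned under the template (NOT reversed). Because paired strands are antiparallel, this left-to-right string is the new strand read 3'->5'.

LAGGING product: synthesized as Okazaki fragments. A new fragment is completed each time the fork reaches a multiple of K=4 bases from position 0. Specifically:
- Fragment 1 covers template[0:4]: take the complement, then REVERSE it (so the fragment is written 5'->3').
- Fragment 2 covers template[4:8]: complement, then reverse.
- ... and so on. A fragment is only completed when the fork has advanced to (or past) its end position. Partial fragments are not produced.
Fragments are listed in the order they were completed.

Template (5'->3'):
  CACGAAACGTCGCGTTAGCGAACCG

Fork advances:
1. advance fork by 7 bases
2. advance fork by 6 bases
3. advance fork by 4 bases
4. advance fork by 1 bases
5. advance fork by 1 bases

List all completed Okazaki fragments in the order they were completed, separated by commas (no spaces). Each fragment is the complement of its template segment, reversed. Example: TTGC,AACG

Step 1: advance 7 -> fork_pos = 0 + 7 = 7. Reached multiple(s) of 4: 4 -> fragment 1 completed (1 total).
Step 2: advance 6 -> fork_pos = 7 + 6 = 13. Reached multiple(s) of 4: 8, 12 -> fragments 2-3 completed (3 total).
Step 3: advance 4 -> fork_pos = 13 + 4 = 17. Reached multiple(s) of 4: 16 -> fragment 4 completed (4 total).
Step 4: advance 1 -> fork_pos = 17 + 1 = 18. Next multiple of 4 is 20 (not reached); still 4 fragment(s).
Step 5: advance 1 -> fork_pos = 18 + 1 = 19. Next multiple of 4 is 20 (not reached); still 4 fragment(s).
Final fork_pos = 19, so 4 fragment(s) are complete. Build each: template segment -> complement -> reverse.
Fragment 1: template[0:4] = CACG -> complement GTGC -> reversed CGTG
Fragment 2: template[4:8] = AAAC -> complement TTTG -> reversed GTTT
Fragment 3: template[8:12] = GTCG -> complement CAGC -> reversed CGAC
Fragment 4: template[12:16] = CGTT -> complement GCAA -> reversed AACG

Answer: CGTG,GTTT,CGAC,AACG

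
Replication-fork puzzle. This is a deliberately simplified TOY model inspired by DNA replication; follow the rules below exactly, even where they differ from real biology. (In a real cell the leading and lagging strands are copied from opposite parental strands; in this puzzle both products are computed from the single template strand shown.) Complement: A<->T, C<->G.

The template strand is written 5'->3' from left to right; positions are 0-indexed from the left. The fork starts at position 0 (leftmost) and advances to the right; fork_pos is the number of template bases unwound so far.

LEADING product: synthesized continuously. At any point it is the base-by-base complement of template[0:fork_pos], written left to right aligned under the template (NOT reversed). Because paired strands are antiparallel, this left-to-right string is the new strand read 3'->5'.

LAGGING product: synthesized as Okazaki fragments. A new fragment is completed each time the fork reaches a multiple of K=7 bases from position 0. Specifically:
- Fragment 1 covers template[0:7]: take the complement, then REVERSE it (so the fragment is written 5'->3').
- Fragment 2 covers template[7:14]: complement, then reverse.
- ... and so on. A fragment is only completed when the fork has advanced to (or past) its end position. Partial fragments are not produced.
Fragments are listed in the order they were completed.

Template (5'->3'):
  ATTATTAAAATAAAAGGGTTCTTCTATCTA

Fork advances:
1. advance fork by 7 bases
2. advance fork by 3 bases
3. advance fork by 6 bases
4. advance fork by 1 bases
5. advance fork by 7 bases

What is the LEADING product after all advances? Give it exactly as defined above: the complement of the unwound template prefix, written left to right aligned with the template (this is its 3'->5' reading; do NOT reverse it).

Answer: TAATAATTTTATTTTCCCAAGAAG

Derivation:
Step 1: advance 7 -> fork_pos = 0 + 7 = 7.
Step 2: advance 3 -> fork_pos = 7 + 3 = 10.
Step 3: advance 6 -> fork_pos = 10 + 6 = 16.
Step 4: advance 1 -> fork_pos = 16 + 1 = 17.
Step 5: advance 7 -> fork_pos = 17 + 7 = 24.
Unwound prefix: template[0:24] = ATTATTAAAATAAAAGGGTTCTTC
Complement it base by base (A<->T, C<->G), keeping left-to-right order:
  [0:5] ATTAT -> TAATA
  [5:10] TAAAA -> ATTTT
  [10:15] TAAAA -> ATTTT
  [15:20] GGGTT -> CCCAA
  [20:24] CTTC -> GAAG
Concatenate: TAATAATTTTATTTTCCCAAGAAG (length 24; written aligned with the template, i.e. 3'->5').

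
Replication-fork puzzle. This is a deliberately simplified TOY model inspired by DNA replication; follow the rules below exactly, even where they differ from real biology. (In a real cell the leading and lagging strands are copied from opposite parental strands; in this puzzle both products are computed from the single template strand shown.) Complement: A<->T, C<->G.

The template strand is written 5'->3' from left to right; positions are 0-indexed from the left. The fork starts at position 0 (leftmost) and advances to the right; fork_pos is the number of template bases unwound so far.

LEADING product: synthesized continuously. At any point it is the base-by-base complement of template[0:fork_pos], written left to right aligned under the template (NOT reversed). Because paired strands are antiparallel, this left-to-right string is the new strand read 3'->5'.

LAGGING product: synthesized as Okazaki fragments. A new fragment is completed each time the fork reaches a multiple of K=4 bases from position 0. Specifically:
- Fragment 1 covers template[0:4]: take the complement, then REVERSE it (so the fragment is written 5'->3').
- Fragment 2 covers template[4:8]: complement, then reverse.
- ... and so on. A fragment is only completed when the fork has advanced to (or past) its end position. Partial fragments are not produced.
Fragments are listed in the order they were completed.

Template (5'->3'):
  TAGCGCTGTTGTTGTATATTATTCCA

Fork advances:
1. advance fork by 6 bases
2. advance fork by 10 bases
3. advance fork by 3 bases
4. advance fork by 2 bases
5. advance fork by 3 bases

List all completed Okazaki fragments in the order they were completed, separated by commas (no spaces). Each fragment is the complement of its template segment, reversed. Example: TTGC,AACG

Step 1: advance 6 -> fork_pos = 0 + 6 = 6. Reached multiple(s) of 4: 4 -> fragment 1 completed (1 total).
Step 2: advance 10 -> fork_pos = 6 + 10 = 16. Reached multiple(s) of 4: 8, 12, 16 -> fragments 2-4 completed (4 total).
Step 3: advance 3 -> fork_pos = 16 + 3 = 19. Next multiple of 4 is 20 (not reached); still 4 fragment(s).
Step 4: advance 2 -> fork_pos = 19 + 2 = 21. Reached multiple(s) of 4: 20 -> fragment 5 completed (5 total).
Step 5: advance 3 -> fork_pos = 21 + 3 = 24. Reached multiple(s) of 4: 24 -> fragment 6 completed (6 total).
Final fork_pos = 24, so 6 fragment(s) are complete. Build each: template segment -> complement -> reverse.
Fragment 1: template[0:4] = TAGC -> complement ATCG -> reversed GCTA
Fragment 2: template[4:8] = GCTG -> complement CGAC -> reversed CAGC
Fragment 3: template[8:12] = TTGT -> complement AACA -> reversed ACAA
Fragment 4: template[12:16] = TGTA -> complement ACAT -> reversed TACA
Fragment 5: template[16:20] = TATT -> complement ATAA -> reversed AATA
Fragment 6: template[20:24] = ATTC -> complement TAAG -> reversed GAAT

Answer: GCTA,CAGC,ACAA,TACA,AATA,GAAT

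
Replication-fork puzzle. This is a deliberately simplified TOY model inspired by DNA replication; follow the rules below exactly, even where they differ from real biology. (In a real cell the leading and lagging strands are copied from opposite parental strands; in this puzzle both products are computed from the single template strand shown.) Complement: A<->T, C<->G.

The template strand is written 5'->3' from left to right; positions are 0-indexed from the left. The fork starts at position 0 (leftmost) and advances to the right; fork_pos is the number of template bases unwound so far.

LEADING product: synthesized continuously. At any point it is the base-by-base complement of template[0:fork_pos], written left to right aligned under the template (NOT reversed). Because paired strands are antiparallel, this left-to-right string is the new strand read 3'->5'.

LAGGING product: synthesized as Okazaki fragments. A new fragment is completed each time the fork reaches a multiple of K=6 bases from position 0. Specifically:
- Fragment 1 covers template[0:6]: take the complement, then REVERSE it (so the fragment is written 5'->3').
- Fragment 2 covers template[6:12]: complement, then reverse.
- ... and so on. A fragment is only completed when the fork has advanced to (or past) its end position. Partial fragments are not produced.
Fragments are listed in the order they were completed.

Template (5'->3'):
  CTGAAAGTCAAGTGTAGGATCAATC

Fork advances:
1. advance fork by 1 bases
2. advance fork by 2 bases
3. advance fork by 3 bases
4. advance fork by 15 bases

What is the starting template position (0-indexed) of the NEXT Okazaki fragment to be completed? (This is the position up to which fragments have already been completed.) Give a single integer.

Answer: 18

Derivation:
Step 1: advance 1 -> fork_pos = 0 + 1 = 1. Next multiple of 6 is 6 (not reached); still 0 fragment(s).
Step 2: advance 2 -> fork_pos = 1 + 2 = 3. Next multiple of 6 is 6 (not reached); still 0 fragment(s).
Step 3: advance 3 -> fork_pos = 3 + 3 = 6. Reached multiple(s) of 6: 6 -> fragment 1 completed (1 total).
Step 4: advance 15 -> fork_pos = 6 + 15 = 21. Reached multiple(s) of 6: 12, 18 -> fragments 2-3 completed (3 total).
3 fragment(s) completed, covering template[0:18] (3 x 6 = 18). The next fragment, fragment 4, covers template[18:24], so it starts at position 18.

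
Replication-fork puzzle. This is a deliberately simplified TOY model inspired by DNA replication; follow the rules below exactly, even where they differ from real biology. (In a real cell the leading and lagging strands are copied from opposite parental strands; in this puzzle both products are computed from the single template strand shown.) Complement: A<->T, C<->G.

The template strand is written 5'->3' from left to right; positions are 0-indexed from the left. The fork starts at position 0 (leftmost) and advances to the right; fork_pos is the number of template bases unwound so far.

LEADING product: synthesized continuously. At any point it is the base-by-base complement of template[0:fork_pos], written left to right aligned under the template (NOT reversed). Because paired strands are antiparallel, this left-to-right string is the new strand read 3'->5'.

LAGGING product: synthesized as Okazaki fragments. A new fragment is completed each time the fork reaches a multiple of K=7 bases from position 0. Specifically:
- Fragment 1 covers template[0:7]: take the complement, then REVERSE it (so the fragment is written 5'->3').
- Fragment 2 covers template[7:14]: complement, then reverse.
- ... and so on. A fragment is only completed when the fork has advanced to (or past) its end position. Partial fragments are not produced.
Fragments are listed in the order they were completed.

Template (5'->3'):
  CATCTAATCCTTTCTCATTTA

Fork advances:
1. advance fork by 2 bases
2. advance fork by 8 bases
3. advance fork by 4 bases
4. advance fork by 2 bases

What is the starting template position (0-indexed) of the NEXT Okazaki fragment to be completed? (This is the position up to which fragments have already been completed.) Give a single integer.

Answer: 14

Derivation:
Step 1: advance 2 -> fork_pos = 0 + 2 = 2. Next multiple of 7 is 7 (not reached); still 0 fragment(s).
Step 2: advance 8 -> fork_pos = 2 + 8 = 10. Reached multiple(s) of 7: 7 -> fragment 1 completed (1 total).
Step 3: advance 4 -> fork_pos = 10 + 4 = 14. Reached multiple(s) of 7: 14 -> fragment 2 completed (2 total).
Step 4: advance 2 -> fork_pos = 14 + 2 = 16. Next multiple of 7 is 21 (not reached); still 2 fragment(s).
2 fragment(s) completed, covering template[0:14] (2 x 7 = 14). The next fragment, fragment 3, covers template[14:21], so it starts at position 14.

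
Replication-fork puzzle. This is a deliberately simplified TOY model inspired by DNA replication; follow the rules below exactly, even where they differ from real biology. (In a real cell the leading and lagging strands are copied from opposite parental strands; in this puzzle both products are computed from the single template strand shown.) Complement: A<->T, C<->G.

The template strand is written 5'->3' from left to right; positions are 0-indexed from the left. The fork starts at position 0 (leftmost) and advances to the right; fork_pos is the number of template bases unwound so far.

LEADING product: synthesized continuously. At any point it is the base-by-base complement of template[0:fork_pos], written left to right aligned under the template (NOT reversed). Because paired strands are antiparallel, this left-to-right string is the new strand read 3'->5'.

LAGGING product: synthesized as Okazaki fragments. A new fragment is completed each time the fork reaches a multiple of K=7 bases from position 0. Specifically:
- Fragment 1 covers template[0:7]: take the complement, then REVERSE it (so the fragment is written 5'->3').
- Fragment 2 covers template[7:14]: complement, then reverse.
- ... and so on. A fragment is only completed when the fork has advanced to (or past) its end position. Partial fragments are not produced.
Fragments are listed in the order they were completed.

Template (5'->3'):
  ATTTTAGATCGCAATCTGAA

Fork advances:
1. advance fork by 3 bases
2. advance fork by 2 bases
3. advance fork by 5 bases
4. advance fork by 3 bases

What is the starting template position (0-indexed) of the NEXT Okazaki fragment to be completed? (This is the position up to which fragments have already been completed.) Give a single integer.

Step 1: advance 3 -> fork_pos = 0 + 3 = 3. Next multiple of 7 is 7 (not reached); still 0 fragment(s).
Step 2: advance 2 -> fork_pos = 3 + 2 = 5. Next multiple of 7 is 7 (not reached); still 0 fragment(s).
Step 3: advance 5 -> fork_pos = 5 + 5 = 10. Reached multiple(s) of 7: 7 -> fragment 1 completed (1 total).
Step 4: advance 3 -> fork_pos = 10 + 3 = 13. Next multiple of 7 is 14 (not reached); still 1 fragment(s).
1 fragment(s) completed, covering template[0:7] (1 x 7 = 7). The next fragment, fragment 2, covers template[7:14], so it starts at position 7.

Answer: 7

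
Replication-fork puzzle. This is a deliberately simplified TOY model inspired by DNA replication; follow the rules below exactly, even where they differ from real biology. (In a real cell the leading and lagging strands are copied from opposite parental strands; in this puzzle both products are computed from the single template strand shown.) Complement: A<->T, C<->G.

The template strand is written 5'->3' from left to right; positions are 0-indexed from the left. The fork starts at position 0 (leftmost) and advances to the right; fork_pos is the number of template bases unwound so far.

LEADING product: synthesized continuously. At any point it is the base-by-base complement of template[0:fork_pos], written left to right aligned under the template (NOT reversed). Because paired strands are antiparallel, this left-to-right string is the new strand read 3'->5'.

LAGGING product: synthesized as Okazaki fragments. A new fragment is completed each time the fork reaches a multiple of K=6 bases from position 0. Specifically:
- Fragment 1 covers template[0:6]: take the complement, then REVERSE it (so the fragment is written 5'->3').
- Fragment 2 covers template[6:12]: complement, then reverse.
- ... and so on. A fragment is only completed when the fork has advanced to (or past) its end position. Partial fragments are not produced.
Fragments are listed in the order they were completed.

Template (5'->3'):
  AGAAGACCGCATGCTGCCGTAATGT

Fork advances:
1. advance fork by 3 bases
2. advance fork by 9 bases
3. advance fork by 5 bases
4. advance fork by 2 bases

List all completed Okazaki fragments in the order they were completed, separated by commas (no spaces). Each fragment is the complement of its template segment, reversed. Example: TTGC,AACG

Answer: TCTTCT,ATGCGG,GGCAGC

Derivation:
Step 1: advance 3 -> fork_pos = 0 + 3 = 3. Next multiple of 6 is 6 (not reached); still 0 fragment(s).
Step 2: advance 9 -> fork_pos = 3 + 9 = 12. Reached multiple(s) of 6: 6, 12 -> fragments 1-2 completed (2 total).
Step 3: advance 5 -> fork_pos = 12 + 5 = 17. Next multiple of 6 is 18 (not reached); still 2 fragment(s).
Step 4: advance 2 -> fork_pos = 17 + 2 = 19. Reached multiple(s) of 6: 18 -> fragment 3 completed (3 total).
Final fork_pos = 19, so 3 fragment(s) are complete. Build each: template segment -> complement -> reverse.
Fragment 1: template[0:6] = AGAAGA -> complement TCTTCT -> reversed TCTTCT
Fragment 2: template[6:12] = CCGCAT -> complement GGCGTA -> reversed ATGCGG
Fragment 3: template[12:18] = GCTGCC -> complement CGACGG -> reversed GGCAGC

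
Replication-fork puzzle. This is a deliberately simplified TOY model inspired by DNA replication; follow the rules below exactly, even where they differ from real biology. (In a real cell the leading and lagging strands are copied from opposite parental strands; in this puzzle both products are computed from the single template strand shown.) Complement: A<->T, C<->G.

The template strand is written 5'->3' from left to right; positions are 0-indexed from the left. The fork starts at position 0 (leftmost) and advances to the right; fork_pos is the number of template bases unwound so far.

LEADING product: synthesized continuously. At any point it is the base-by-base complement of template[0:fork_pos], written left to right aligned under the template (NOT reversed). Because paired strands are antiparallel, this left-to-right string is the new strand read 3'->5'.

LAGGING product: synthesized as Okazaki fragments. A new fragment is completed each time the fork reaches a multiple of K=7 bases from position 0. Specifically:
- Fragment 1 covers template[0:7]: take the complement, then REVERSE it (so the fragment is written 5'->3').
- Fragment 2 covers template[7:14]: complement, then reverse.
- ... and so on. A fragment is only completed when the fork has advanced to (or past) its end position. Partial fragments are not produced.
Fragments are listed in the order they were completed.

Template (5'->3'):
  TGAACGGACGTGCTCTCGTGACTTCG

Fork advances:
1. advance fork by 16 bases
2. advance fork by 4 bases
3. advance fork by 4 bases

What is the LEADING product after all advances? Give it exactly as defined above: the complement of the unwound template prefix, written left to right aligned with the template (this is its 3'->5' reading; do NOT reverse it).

Answer: ACTTGCCTGCACGAGAGCACTGAA

Derivation:
Step 1: advance 16 -> fork_pos = 0 + 16 = 16.
Step 2: advance 4 -> fork_pos = 16 + 4 = 20.
Step 3: advance 4 -> fork_pos = 20 + 4 = 24.
Unwound prefix: template[0:24] = TGAACGGACGTGCTCTCGTGACTT
Complement it base by base (A<->T, C<->G), keeping left-to-right order:
  [0:5] TGAAC -> ACTTG
  [5:10] GGACG -> CCTGC
  [10:15] TGCTC -> ACGAG
  [15:20] TCGTG -> AGCAC
  [20:24] ACTT -> TGAA
Concatenate: ACTTGCCTGCACGAGAGCACTGAA (length 24; written aligned with the template, i.e. 3'->5').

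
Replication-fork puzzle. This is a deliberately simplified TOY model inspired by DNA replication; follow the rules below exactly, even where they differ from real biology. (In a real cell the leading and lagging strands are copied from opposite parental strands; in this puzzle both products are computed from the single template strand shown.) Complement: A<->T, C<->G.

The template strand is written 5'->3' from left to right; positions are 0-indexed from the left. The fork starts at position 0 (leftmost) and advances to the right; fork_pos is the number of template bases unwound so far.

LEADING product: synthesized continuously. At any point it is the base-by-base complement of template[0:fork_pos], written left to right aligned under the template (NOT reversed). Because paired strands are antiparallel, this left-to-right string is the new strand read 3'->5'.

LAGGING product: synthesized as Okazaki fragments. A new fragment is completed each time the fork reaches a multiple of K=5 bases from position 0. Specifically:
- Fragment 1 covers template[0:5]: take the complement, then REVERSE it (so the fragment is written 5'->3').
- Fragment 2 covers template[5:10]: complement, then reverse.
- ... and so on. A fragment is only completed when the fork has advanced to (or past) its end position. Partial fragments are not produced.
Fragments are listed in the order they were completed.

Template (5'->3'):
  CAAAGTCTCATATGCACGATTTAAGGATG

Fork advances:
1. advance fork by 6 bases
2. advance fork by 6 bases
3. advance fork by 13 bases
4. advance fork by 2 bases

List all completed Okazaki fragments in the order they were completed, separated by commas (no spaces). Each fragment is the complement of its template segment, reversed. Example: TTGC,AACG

Step 1: advance 6 -> fork_pos = 0 + 6 = 6. Reached multiple(s) of 5: 5 -> fragment 1 completed (1 total).
Step 2: advance 6 -> fork_pos = 6 + 6 = 12. Reached multiple(s) of 5: 10 -> fragment 2 completed (2 total).
Step 3: advance 13 -> fork_pos = 12 + 13 = 25. Reached multiple(s) of 5: 15, 20, 25 -> fragments 3-5 completed (5 total).
Step 4: advance 2 -> fork_pos = 25 + 2 = 27. Next multiple of 5 is 30 (not reached); still 5 fragment(s).
Final fork_pos = 27, so 5 fragment(s) are complete. Build each: template segment -> complement -> reverse.
Fragment 1: template[0:5] = CAAAG -> complement GTTTC -> reversed CTTTG
Fragment 2: template[5:10] = TCTCA -> complement AGAGT -> reversed TGAGA
Fragment 3: template[10:15] = TATGC -> complement ATACG -> reversed GCATA
Fragment 4: template[15:20] = ACGAT -> complement TGCTA -> reversed ATCGT
Fragment 5: template[20:25] = TTAAG -> complement AATTC -> reversed CTTAA

Answer: CTTTG,TGAGA,GCATA,ATCGT,CTTAA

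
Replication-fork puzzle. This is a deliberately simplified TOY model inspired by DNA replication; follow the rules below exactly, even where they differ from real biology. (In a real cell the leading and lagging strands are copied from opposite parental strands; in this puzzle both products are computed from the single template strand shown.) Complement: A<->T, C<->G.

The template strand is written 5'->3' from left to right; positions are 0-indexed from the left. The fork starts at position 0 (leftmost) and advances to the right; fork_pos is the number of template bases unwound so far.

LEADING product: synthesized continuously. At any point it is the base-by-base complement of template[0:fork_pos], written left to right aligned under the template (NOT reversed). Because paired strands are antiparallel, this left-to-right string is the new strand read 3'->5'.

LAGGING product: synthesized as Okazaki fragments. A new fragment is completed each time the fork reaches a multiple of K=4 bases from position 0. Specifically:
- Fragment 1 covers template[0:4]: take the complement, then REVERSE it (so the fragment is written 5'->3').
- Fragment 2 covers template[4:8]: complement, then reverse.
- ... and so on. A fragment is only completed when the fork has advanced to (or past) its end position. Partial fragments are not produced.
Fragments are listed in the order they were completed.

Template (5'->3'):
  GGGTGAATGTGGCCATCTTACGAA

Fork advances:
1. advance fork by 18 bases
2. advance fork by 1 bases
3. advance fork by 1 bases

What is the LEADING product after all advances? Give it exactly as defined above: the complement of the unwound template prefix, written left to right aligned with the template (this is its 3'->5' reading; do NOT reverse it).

Step 1: advance 18 -> fork_pos = 0 + 18 = 18.
Step 2: advance 1 -> fork_pos = 18 + 1 = 19.
Step 3: advance 1 -> fork_pos = 19 + 1 = 20.
Unwound prefix: template[0:20] = GGGTGAATGTGGCCATCTTA
Complement it base by base (A<->T, C<->G), keeping left-to-right order:
  [0:5] GGGTG -> CCCAC
  [5:10] AATGT -> TTACA
  [10:15] GGCCA -> CCGGT
  [15:20] TCTTA -> AGAAT
Concatenate: CCCACTTACACCGGTAGAAT (length 20; written aligned with the template, i.e. 3'->5').

Answer: CCCACTTACACCGGTAGAAT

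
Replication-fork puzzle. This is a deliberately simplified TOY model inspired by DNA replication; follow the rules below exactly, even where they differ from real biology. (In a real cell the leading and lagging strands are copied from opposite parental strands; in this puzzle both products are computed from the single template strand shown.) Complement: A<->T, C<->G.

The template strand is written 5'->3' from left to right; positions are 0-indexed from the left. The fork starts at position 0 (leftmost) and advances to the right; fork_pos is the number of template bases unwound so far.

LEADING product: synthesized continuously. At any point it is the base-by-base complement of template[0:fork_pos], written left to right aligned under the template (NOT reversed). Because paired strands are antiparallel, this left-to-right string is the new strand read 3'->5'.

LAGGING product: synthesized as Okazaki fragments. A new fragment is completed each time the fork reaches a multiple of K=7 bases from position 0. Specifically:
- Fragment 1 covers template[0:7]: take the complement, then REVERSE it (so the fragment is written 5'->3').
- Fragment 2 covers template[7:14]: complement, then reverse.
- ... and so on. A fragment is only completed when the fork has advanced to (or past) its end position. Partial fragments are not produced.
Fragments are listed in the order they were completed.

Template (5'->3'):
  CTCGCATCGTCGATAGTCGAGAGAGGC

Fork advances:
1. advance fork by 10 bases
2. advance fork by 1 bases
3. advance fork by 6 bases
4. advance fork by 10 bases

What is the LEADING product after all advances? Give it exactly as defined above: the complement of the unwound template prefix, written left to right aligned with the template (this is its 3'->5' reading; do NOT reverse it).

Answer: GAGCGTAGCAGCTATCAGCTCTCTCCG

Derivation:
Step 1: advance 10 -> fork_pos = 0 + 10 = 10.
Step 2: advance 1 -> fork_pos = 10 + 1 = 11.
Step 3: advance 6 -> fork_pos = 11 + 6 = 17.
Step 4: advance 10 -> fork_pos = 17 + 10 = 27.
Unwound prefix: template[0:27] = CTCGCATCGTCGATAGTCGAGAGAGGC
Complement it base by base (A<->T, C<->G), keeping left-to-right order:
  [0:5] CTCGC -> GAGCG
  [5:10] ATCGT -> TAGCA
  [10:15] CGATA -> GCTAT
  [15:20] GTCGA -> CAGCT
  [20:25] GAGAG -> CTCTC
  [25:27] GC -> CG
Concatenate: GAGCGTAGCAGCTATCAGCTCTCTCCG (length 27; written aligned with the template, i.e. 3'->5').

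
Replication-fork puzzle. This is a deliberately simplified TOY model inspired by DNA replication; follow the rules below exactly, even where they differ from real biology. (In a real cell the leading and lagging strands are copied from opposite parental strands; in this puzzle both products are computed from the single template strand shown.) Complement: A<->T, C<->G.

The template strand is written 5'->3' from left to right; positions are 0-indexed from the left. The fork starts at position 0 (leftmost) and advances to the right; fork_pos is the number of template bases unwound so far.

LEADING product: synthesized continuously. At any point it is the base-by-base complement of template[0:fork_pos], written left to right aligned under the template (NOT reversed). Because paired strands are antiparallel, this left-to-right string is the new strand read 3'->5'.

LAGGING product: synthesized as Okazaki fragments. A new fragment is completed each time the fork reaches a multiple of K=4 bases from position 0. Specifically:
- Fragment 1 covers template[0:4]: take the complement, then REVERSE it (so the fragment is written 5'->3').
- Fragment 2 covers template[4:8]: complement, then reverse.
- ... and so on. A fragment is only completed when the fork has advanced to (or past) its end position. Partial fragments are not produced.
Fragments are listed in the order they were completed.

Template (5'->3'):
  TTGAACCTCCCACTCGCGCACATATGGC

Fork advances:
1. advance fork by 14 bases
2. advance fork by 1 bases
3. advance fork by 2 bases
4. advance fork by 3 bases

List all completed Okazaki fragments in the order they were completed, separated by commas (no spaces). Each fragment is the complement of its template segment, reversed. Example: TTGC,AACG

Answer: TCAA,AGGT,TGGG,CGAG,TGCG

Derivation:
Step 1: advance 14 -> fork_pos = 0 + 14 = 14. Reached multiple(s) of 4: 4, 8, 12 -> fragments 1-3 completed (3 total).
Step 2: advance 1 -> fork_pos = 14 + 1 = 15. Next multiple of 4 is 16 (not reached); still 3 fragment(s).
Step 3: advance 2 -> fork_pos = 15 + 2 = 17. Reached multiple(s) of 4: 16 -> fragment 4 completed (4 total).
Step 4: advance 3 -> fork_pos = 17 + 3 = 20. Reached multiple(s) of 4: 20 -> fragment 5 completed (5 total).
Final fork_pos = 20, so 5 fragment(s) are complete. Build each: template segment -> complement -> reverse.
Fragment 1: template[0:4] = TTGA -> complement AACT -> reversed TCAA
Fragment 2: template[4:8] = ACCT -> complement TGGA -> reversed AGGT
Fragment 3: template[8:12] = CCCA -> complement GGGT -> reversed TGGG
Fragment 4: template[12:16] = CTCG -> complement GAGC -> reversed CGAG
Fragment 5: template[16:20] = CGCA -> complement GCGT -> reversed TGCG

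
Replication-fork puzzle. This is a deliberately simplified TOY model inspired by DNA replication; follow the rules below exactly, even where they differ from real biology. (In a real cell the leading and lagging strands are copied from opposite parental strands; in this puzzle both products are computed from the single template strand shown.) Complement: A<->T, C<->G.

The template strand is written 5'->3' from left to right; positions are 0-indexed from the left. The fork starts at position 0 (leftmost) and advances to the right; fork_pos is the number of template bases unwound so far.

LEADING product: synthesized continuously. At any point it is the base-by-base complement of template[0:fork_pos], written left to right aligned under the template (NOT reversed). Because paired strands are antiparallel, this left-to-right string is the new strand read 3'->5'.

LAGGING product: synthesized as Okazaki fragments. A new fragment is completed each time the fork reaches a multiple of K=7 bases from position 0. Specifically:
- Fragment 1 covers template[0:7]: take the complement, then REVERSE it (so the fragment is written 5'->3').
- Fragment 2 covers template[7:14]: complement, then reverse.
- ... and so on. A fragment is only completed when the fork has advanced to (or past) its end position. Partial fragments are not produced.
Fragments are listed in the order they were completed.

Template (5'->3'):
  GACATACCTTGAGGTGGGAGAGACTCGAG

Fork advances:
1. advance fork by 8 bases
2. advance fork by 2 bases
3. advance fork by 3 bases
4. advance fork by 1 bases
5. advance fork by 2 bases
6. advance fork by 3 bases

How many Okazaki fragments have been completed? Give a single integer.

Answer: 2

Derivation:
Step 1: advance 8 -> fork_pos = 0 + 8 = 8. Reached multiple(s) of 7: 7 -> fragment 1 completed (1 total).
Step 2: advance 2 -> fork_pos = 8 + 2 = 10. Next multiple of 7 is 14 (not reached); still 1 fragment(s).
Step 3: advance 3 -> fork_pos = 10 + 3 = 13. Next multiple of 7 is 14 (not reached); still 1 fragment(s).
Step 4: advance 1 -> fork_pos = 13 + 1 = 14. Reached multiple(s) of 7: 14 -> fragment 2 completed (2 total).
Step 5: advance 2 -> fork_pos = 14 + 2 = 16. Next multiple of 7 is 21 (not reached); still 2 fragment(s).
Step 6: advance 3 -> fork_pos = 16 + 3 = 19. Next multiple of 7 is 21 (not reached); still 2 fragment(s).
Check: final fork_pos = 19; the multiples of 7 that are <= 19 are 7..14 -> 19 // 7 = 2 completed fragment(s).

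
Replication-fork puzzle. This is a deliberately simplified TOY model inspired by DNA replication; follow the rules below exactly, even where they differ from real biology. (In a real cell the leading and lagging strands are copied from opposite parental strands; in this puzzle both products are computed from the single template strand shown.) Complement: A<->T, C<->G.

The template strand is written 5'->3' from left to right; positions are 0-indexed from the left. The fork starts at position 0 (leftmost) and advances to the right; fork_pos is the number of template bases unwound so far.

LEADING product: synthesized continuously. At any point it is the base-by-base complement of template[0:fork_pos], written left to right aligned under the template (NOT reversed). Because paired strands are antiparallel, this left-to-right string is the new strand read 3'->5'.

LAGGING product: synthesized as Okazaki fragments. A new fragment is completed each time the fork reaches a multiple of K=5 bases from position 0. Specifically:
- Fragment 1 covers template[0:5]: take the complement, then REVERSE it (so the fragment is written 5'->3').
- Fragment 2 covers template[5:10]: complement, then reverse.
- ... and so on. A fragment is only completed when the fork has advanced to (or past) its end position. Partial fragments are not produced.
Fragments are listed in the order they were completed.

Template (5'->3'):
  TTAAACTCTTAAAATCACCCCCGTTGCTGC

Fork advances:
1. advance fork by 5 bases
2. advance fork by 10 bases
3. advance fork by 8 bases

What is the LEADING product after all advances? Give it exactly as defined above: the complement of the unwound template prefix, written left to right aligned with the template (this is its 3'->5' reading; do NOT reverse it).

Step 1: advance 5 -> fork_pos = 0 + 5 = 5.
Step 2: advance 10 -> fork_pos = 5 + 10 = 15.
Step 3: advance 8 -> fork_pos = 15 + 8 = 23.
Unwound prefix: template[0:23] = TTAAACTCTTAAAATCACCCCCG
Complement it base by base (A<->T, C<->G), keeping left-to-right order:
  [0:5] TTAAA -> AATTT
  [5:10] CTCTT -> GAGAA
  [10:15] AAAAT -> TTTTA
  [15:20] CACCC -> GTGGG
  [20:23] CCG -> GGC
Concatenate: AATTTGAGAATTTTAGTGGGGGC (length 23; written aligned with the template, i.e. 3'->5').

Answer: AATTTGAGAATTTTAGTGGGGGC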